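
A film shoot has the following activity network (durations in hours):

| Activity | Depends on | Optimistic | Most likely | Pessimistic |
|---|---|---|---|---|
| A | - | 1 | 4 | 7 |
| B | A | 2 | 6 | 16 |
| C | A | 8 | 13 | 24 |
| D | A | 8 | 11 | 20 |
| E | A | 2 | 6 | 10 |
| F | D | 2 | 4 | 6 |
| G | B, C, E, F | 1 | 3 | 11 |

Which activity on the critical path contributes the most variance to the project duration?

D

te_A = (1 + 4·4 + 7)/6 = 24/6 = 4; σ²_A = ((7−1)/6)² = 1.000
te_B = (2 + 4·6 + 16)/6 = 42/6 = 7; σ²_B = ((16−2)/6)² = 5.444
te_C = (8 + 4·13 + 24)/6 = 84/6 = 14; σ²_C = ((24−8)/6)² = 7.111
te_D = (8 + 4·11 + 20)/6 = 72/6 = 12; σ²_D = ((20−8)/6)² = 4.000
te_E = (2 + 4·6 + 10)/6 = 36/6 = 6; σ²_E = ((10−2)/6)² = 1.778
te_F = (2 + 4·4 + 6)/6 = 24/6 = 4; σ²_F = ((6−2)/6)² = 0.444
te_G = (1 + 4·3 + 11)/6 = 24/6 = 4; σ²_G = ((11−1)/6)² = 2.778

Forward pass:
ES_A = 0; EF_A = 4
ES_B = 4; EF_B = 4+7 = 11
ES_C = 4; EF_C = 4+14 = 18
ES_D = 4; EF_D = 4+12 = 16
ES_E = 4; EF_E = 4+6 = 10
ES_F = 16; EF_F = 16+4 = 20
ES_G = max(EF_B=11, EF_C=18, EF_E=10, EF_F=20) = 20; EF_G = 20+4 = 24
Expected project duration μ = 24 hours. Critical path: A → D → F → G.

Variances on critical path: σ²_A=1.000, σ²_D=4.000, σ²_F=0.444, σ²_G=2.778.
Largest is σ²_D = 4.000.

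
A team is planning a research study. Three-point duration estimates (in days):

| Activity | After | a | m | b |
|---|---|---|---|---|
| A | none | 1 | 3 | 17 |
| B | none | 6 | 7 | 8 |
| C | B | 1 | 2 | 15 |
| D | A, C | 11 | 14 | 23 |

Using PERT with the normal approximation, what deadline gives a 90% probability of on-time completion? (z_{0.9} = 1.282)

30.0 days

te_A = (1 + 4·3 + 17)/6 = 30/6 = 5; σ²_A = ((17−1)/6)² = 7.111
te_B = (6 + 4·7 + 8)/6 = 42/6 = 7; σ²_B = ((8−6)/6)² = 0.111
te_C = (1 + 4·2 + 15)/6 = 24/6 = 4; σ²_C = ((15−1)/6)² = 5.444
te_D = (11 + 4·14 + 23)/6 = 90/6 = 15; σ²_D = ((23−11)/6)² = 4.000

Forward pass:
ES_A = 0; EF_A = 5
ES_B = 0; EF_B = 7
ES_C = 7; EF_C = 7+4 = 11
ES_D = max(EF_A=5, EF_C=11) = 11; EF_D = 11+15 = 26
Expected project duration μ = 26 days. Critical path: B → C → D.

Variance along critical path = 0.111 + 5.444 + 4.000 = 9.556; σ = 3.091 days.
D = μ + z·σ = 26 + 1.282·3.091 = 30.0 days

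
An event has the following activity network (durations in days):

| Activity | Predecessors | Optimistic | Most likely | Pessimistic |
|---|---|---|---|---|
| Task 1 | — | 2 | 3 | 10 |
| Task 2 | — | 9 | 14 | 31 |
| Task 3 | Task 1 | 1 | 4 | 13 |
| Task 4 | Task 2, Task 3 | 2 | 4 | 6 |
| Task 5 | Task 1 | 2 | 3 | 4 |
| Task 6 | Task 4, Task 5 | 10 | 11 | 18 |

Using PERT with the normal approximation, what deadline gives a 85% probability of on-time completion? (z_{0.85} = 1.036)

te_Task 1 = (2 + 4·3 + 10)/6 = 24/6 = 4; σ²_Task 1 = ((10−2)/6)² = 1.778
te_Task 2 = (9 + 4·14 + 31)/6 = 96/6 = 16; σ²_Task 2 = ((31−9)/6)² = 13.444
te_Task 3 = (1 + 4·4 + 13)/6 = 30/6 = 5; σ²_Task 3 = ((13−1)/6)² = 4.000
te_Task 4 = (2 + 4·4 + 6)/6 = 24/6 = 4; σ²_Task 4 = ((6−2)/6)² = 0.444
te_Task 5 = (2 + 4·3 + 4)/6 = 18/6 = 3; σ²_Task 5 = ((4−2)/6)² = 0.111
te_Task 6 = (10 + 4·11 + 18)/6 = 72/6 = 12; σ²_Task 6 = ((18−10)/6)² = 1.778

Forward pass:
ES_Task 1 = 0; EF_Task 1 = 4
ES_Task 2 = 0; EF_Task 2 = 16
ES_Task 3 = 4; EF_Task 3 = 4+5 = 9
ES_Task 4 = max(EF_Task 2=16, EF_Task 3=9) = 16; EF_Task 4 = 16+4 = 20
ES_Task 5 = 4; EF_Task 5 = 4+3 = 7
ES_Task 6 = max(EF_Task 4=20, EF_Task 5=7) = 20; EF_Task 6 = 20+12 = 32
Expected project duration μ = 32 days. Critical path: Task 2 → Task 4 → Task 6.

Variance along critical path = 13.444 + 0.444 + 1.778 = 15.667; σ = 3.958 days.
D = μ + z·σ = 32 + 1.036·3.958 = 36.1 days

36.1 days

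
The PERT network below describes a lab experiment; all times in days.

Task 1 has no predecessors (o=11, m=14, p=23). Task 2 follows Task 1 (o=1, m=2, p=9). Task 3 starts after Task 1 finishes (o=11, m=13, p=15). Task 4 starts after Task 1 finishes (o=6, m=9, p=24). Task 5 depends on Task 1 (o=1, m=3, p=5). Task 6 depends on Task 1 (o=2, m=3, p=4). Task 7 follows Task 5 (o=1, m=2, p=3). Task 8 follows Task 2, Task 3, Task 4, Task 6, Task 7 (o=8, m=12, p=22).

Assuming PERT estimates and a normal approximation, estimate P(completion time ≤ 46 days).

te_Task 1 = (11 + 4·14 + 23)/6 = 90/6 = 15; σ²_Task 1 = ((23−11)/6)² = 4.000
te_Task 2 = (1 + 4·2 + 9)/6 = 18/6 = 3; σ²_Task 2 = ((9−1)/6)² = 1.778
te_Task 3 = (11 + 4·13 + 15)/6 = 78/6 = 13; σ²_Task 3 = ((15−11)/6)² = 0.444
te_Task 4 = (6 + 4·9 + 24)/6 = 66/6 = 11; σ²_Task 4 = ((24−6)/6)² = 9.000
te_Task 5 = (1 + 4·3 + 5)/6 = 18/6 = 3; σ²_Task 5 = ((5−1)/6)² = 0.444
te_Task 6 = (2 + 4·3 + 4)/6 = 18/6 = 3; σ²_Task 6 = ((4−2)/6)² = 0.111
te_Task 7 = (1 + 4·2 + 3)/6 = 12/6 = 2; σ²_Task 7 = ((3−1)/6)² = 0.111
te_Task 8 = (8 + 4·12 + 22)/6 = 78/6 = 13; σ²_Task 8 = ((22−8)/6)² = 5.444

Forward pass:
ES_Task 1 = 0; EF_Task 1 = 15
ES_Task 2 = 15; EF_Task 2 = 15+3 = 18
ES_Task 3 = 15; EF_Task 3 = 15+13 = 28
ES_Task 4 = 15; EF_Task 4 = 15+11 = 26
ES_Task 5 = 15; EF_Task 5 = 15+3 = 18
ES_Task 6 = 15; EF_Task 6 = 15+3 = 18
ES_Task 7 = 18; EF_Task 7 = 18+2 = 20
ES_Task 8 = max(EF_Task 2=18, EF_Task 3=28, EF_Task 4=26, EF_Task 6=18, EF_Task 7=20) = 28; EF_Task 8 = 28+13 = 41
Expected project duration μ = 41 days. Critical path: Task 1 → Task 3 → Task 8.

Variance along critical path = 4.000 + 0.444 + 5.444 = 9.889; σ = √9.889 = 3.145 days.
Z = (46 − 41) / 3.145 = 1.590
P(T ≤ 46) = Φ(1.590) ≈ 0.944

0.944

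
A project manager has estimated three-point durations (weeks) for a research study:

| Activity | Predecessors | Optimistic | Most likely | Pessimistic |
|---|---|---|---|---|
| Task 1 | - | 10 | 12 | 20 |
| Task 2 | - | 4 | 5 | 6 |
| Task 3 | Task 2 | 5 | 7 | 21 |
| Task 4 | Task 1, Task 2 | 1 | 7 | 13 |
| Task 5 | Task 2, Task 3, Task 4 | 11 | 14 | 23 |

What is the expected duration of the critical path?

te_Task 1 = (10 + 4·12 + 20)/6 = 78/6 = 13
te_Task 2 = (4 + 4·5 + 6)/6 = 30/6 = 5
te_Task 3 = (5 + 4·7 + 21)/6 = 54/6 = 9
te_Task 4 = (1 + 4·7 + 13)/6 = 42/6 = 7
te_Task 5 = (11 + 4·14 + 23)/6 = 90/6 = 15

Forward pass:
ES_Task 1 = 0; EF_Task 1 = 13
ES_Task 2 = 0; EF_Task 2 = 5
ES_Task 3 = 5; EF_Task 3 = 5+9 = 14
ES_Task 4 = max(EF_Task 1=13, EF_Task 2=5) = 13; EF_Task 4 = 13+7 = 20
ES_Task 5 = max(EF_Task 2=5, EF_Task 3=14, EF_Task 4=20) = 20; EF_Task 5 = 20+15 = 35
Expected project duration μ = 35 weeks. Critical path: Task 1 → Task 4 → Task 5.

35 weeks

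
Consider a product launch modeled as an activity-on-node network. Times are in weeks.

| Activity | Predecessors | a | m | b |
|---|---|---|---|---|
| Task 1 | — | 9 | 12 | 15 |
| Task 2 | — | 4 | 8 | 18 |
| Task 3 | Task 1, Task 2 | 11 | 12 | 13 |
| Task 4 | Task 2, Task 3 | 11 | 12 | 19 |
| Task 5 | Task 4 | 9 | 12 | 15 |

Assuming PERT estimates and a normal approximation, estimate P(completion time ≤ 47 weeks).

te_Task 1 = (9 + 4·12 + 15)/6 = 72/6 = 12; σ²_Task 1 = ((15−9)/6)² = 1.000
te_Task 2 = (4 + 4·8 + 18)/6 = 54/6 = 9; σ²_Task 2 = ((18−4)/6)² = 5.444
te_Task 3 = (11 + 4·12 + 13)/6 = 72/6 = 12; σ²_Task 3 = ((13−11)/6)² = 0.111
te_Task 4 = (11 + 4·12 + 19)/6 = 78/6 = 13; σ²_Task 4 = ((19−11)/6)² = 1.778
te_Task 5 = (9 + 4·12 + 15)/6 = 72/6 = 12; σ²_Task 5 = ((15−9)/6)² = 1.000

Forward pass:
ES_Task 1 = 0; EF_Task 1 = 12
ES_Task 2 = 0; EF_Task 2 = 9
ES_Task 3 = max(EF_Task 1=12, EF_Task 2=9) = 12; EF_Task 3 = 12+12 = 24
ES_Task 4 = max(EF_Task 2=9, EF_Task 3=24) = 24; EF_Task 4 = 24+13 = 37
ES_Task 5 = 37; EF_Task 5 = 37+12 = 49
Expected project duration μ = 49 weeks. Critical path: Task 1 → Task 3 → Task 4 → Task 5.

Variance along critical path = 1.000 + 0.111 + 1.778 + 1.000 = 3.889; σ = √3.889 = 1.972 weeks.
Z = (47 − 49) / 1.972 = -1.014
P(T ≤ 47) = Φ(-1.014) ≈ 0.155

0.155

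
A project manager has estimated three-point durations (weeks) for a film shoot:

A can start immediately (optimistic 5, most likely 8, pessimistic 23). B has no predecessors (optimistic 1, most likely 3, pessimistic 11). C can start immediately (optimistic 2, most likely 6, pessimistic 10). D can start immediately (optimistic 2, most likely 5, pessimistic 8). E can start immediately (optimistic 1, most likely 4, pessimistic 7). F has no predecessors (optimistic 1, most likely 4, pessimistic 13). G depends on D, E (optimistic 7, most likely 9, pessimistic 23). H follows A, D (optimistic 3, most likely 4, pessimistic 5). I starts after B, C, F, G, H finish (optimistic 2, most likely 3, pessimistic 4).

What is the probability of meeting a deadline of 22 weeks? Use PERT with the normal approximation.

te_A = (5 + 4·8 + 23)/6 = 60/6 = 10; σ²_A = ((23−5)/6)² = 9.000
te_B = (1 + 4·3 + 11)/6 = 24/6 = 4; σ²_B = ((11−1)/6)² = 2.778
te_C = (2 + 4·6 + 10)/6 = 36/6 = 6; σ²_C = ((10−2)/6)² = 1.778
te_D = (2 + 4·5 + 8)/6 = 30/6 = 5; σ²_D = ((8−2)/6)² = 1.000
te_E = (1 + 4·4 + 7)/6 = 24/6 = 4; σ²_E = ((7−1)/6)² = 1.000
te_F = (1 + 4·4 + 13)/6 = 30/6 = 5; σ²_F = ((13−1)/6)² = 4.000
te_G = (7 + 4·9 + 23)/6 = 66/6 = 11; σ²_G = ((23−7)/6)² = 7.111
te_H = (3 + 4·4 + 5)/6 = 24/6 = 4; σ²_H = ((5−3)/6)² = 0.111
te_I = (2 + 4·3 + 4)/6 = 18/6 = 3; σ²_I = ((4−2)/6)² = 0.111

Forward pass:
ES_A = 0; EF_A = 10
ES_B = 0; EF_B = 4
ES_C = 0; EF_C = 6
ES_D = 0; EF_D = 5
ES_E = 0; EF_E = 4
ES_F = 0; EF_F = 5
ES_G = max(EF_D=5, EF_E=4) = 5; EF_G = 5+11 = 16
ES_H = max(EF_A=10, EF_D=5) = 10; EF_H = 10+4 = 14
ES_I = max(EF_B=4, EF_C=6, EF_F=5, EF_G=16, EF_H=14) = 16; EF_I = 16+3 = 19
Expected project duration μ = 19 weeks. Critical path: D → G → I.

Variance along critical path = 1.000 + 7.111 + 0.111 = 8.222; σ = √8.222 = 2.867 weeks.
Z = (22 − 19) / 2.867 = 1.046
P(T ≤ 22) = Φ(1.046) ≈ 0.852

0.852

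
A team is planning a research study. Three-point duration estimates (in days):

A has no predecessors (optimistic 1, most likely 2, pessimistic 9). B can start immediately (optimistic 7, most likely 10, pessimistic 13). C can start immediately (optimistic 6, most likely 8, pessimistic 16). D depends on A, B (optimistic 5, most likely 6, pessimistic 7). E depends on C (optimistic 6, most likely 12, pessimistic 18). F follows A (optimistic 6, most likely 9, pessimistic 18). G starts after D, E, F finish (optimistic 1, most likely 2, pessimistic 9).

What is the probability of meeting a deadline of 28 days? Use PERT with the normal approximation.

0.914

te_A = (1 + 4·2 + 9)/6 = 18/6 = 3; σ²_A = ((9−1)/6)² = 1.778
te_B = (7 + 4·10 + 13)/6 = 60/6 = 10; σ²_B = ((13−7)/6)² = 1.000
te_C = (6 + 4·8 + 16)/6 = 54/6 = 9; σ²_C = ((16−6)/6)² = 2.778
te_D = (5 + 4·6 + 7)/6 = 36/6 = 6; σ²_D = ((7−5)/6)² = 0.111
te_E = (6 + 4·12 + 18)/6 = 72/6 = 12; σ²_E = ((18−6)/6)² = 4.000
te_F = (6 + 4·9 + 18)/6 = 60/6 = 10; σ²_F = ((18−6)/6)² = 4.000
te_G = (1 + 4·2 + 9)/6 = 18/6 = 3; σ²_G = ((9−1)/6)² = 1.778

Forward pass:
ES_A = 0; EF_A = 3
ES_B = 0; EF_B = 10
ES_C = 0; EF_C = 9
ES_D = max(EF_A=3, EF_B=10) = 10; EF_D = 10+6 = 16
ES_E = 9; EF_E = 9+12 = 21
ES_F = 3; EF_F = 3+10 = 13
ES_G = max(EF_D=16, EF_E=21, EF_F=13) = 21; EF_G = 21+3 = 24
Expected project duration μ = 24 days. Critical path: C → E → G.

Variance along critical path = 2.778 + 4.000 + 1.778 = 8.556; σ = √8.556 = 2.925 days.
Z = (28 − 24) / 2.925 = 1.368
P(T ≤ 28) = Φ(1.368) ≈ 0.914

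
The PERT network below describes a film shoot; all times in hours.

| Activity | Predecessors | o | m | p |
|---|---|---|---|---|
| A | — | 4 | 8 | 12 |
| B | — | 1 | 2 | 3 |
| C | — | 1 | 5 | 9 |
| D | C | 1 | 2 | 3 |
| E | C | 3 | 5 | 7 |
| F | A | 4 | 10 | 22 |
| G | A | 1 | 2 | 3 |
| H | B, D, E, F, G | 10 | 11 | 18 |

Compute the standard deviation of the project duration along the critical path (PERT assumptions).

3.54 hours

te_A = (4 + 4·8 + 12)/6 = 48/6 = 8; σ²_A = ((12−4)/6)² = 1.778
te_B = (1 + 4·2 + 3)/6 = 12/6 = 2; σ²_B = ((3−1)/6)² = 0.111
te_C = (1 + 4·5 + 9)/6 = 30/6 = 5; σ²_C = ((9−1)/6)² = 1.778
te_D = (1 + 4·2 + 3)/6 = 12/6 = 2; σ²_D = ((3−1)/6)² = 0.111
te_E = (3 + 4·5 + 7)/6 = 30/6 = 5; σ²_E = ((7−3)/6)² = 0.444
te_F = (4 + 4·10 + 22)/6 = 66/6 = 11; σ²_F = ((22−4)/6)² = 9.000
te_G = (1 + 4·2 + 3)/6 = 12/6 = 2; σ²_G = ((3−1)/6)² = 0.111
te_H = (10 + 4·11 + 18)/6 = 72/6 = 12; σ²_H = ((18−10)/6)² = 1.778

Forward pass:
ES_A = 0; EF_A = 8
ES_B = 0; EF_B = 2
ES_C = 0; EF_C = 5
ES_D = 5; EF_D = 5+2 = 7
ES_E = 5; EF_E = 5+5 = 10
ES_F = 8; EF_F = 8+11 = 19
ES_G = 8; EF_G = 8+2 = 10
ES_H = max(EF_B=2, EF_D=7, EF_E=10, EF_F=19, EF_G=10) = 19; EF_H = 19+12 = 31
Expected project duration μ = 31 hours. Critical path: A → F → H.

Variance along critical path = 1.778 + 9.000 + 1.778 = 12.556
σ = √12.556 = 3.543 hours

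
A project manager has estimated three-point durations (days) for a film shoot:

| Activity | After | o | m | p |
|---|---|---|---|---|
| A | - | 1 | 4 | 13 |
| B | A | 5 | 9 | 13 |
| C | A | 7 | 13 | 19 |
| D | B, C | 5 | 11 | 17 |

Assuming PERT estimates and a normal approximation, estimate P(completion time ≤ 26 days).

te_A = (1 + 4·4 + 13)/6 = 30/6 = 5; σ²_A = ((13−1)/6)² = 4.000
te_B = (5 + 4·9 + 13)/6 = 54/6 = 9; σ²_B = ((13−5)/6)² = 1.778
te_C = (7 + 4·13 + 19)/6 = 78/6 = 13; σ²_C = ((19−7)/6)² = 4.000
te_D = (5 + 4·11 + 17)/6 = 66/6 = 11; σ²_D = ((17−5)/6)² = 4.000

Forward pass:
ES_A = 0; EF_A = 5
ES_B = 5; EF_B = 5+9 = 14
ES_C = 5; EF_C = 5+13 = 18
ES_D = max(EF_B=14, EF_C=18) = 18; EF_D = 18+11 = 29
Expected project duration μ = 29 days. Critical path: A → C → D.

Variance along critical path = 4.000 + 4.000 + 4.000 = 12.000; σ = √12.000 = 3.464 days.
Z = (26 − 29) / 3.464 = -0.866
P(T ≤ 26) = Φ(-0.866) ≈ 0.193

0.193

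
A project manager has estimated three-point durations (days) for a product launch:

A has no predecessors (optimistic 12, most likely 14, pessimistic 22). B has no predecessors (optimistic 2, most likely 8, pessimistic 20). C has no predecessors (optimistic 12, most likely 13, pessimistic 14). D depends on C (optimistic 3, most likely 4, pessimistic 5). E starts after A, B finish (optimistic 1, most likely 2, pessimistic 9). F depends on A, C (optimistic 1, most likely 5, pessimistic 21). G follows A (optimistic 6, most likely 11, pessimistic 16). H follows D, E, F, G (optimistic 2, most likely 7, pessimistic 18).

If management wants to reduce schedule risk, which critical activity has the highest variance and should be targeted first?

te_A = (12 + 4·14 + 22)/6 = 90/6 = 15; σ²_A = ((22−12)/6)² = 2.778
te_B = (2 + 4·8 + 20)/6 = 54/6 = 9; σ²_B = ((20−2)/6)² = 9.000
te_C = (12 + 4·13 + 14)/6 = 78/6 = 13; σ²_C = ((14−12)/6)² = 0.111
te_D = (3 + 4·4 + 5)/6 = 24/6 = 4; σ²_D = ((5−3)/6)² = 0.111
te_E = (1 + 4·2 + 9)/6 = 18/6 = 3; σ²_E = ((9−1)/6)² = 1.778
te_F = (1 + 4·5 + 21)/6 = 42/6 = 7; σ²_F = ((21−1)/6)² = 11.111
te_G = (6 + 4·11 + 16)/6 = 66/6 = 11; σ²_G = ((16−6)/6)² = 2.778
te_H = (2 + 4·7 + 18)/6 = 48/6 = 8; σ²_H = ((18−2)/6)² = 7.111

Forward pass:
ES_A = 0; EF_A = 15
ES_B = 0; EF_B = 9
ES_C = 0; EF_C = 13
ES_D = 13; EF_D = 13+4 = 17
ES_E = max(EF_A=15, EF_B=9) = 15; EF_E = 15+3 = 18
ES_F = max(EF_A=15, EF_C=13) = 15; EF_F = 15+7 = 22
ES_G = 15; EF_G = 15+11 = 26
ES_H = max(EF_D=17, EF_E=18, EF_F=22, EF_G=26) = 26; EF_H = 26+8 = 34
Expected project duration μ = 34 days. Critical path: A → G → H.

Variances on critical path: σ²_A=2.778, σ²_G=2.778, σ²_H=7.111.
Largest is σ²_H = 7.111.

H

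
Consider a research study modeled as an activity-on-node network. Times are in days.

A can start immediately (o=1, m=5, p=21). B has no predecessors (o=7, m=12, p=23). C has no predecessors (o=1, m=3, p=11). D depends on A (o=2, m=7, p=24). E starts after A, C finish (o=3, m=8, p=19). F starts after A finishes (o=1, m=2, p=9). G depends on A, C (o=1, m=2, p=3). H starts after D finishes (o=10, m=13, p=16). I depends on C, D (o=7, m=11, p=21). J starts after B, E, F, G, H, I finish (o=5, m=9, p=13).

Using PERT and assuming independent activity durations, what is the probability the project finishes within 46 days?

te_A = (1 + 4·5 + 21)/6 = 42/6 = 7; σ²_A = ((21−1)/6)² = 11.111
te_B = (7 + 4·12 + 23)/6 = 78/6 = 13; σ²_B = ((23−7)/6)² = 7.111
te_C = (1 + 4·3 + 11)/6 = 24/6 = 4; σ²_C = ((11−1)/6)² = 2.778
te_D = (2 + 4·7 + 24)/6 = 54/6 = 9; σ²_D = ((24−2)/6)² = 13.444
te_E = (3 + 4·8 + 19)/6 = 54/6 = 9; σ²_E = ((19−3)/6)² = 7.111
te_F = (1 + 4·2 + 9)/6 = 18/6 = 3; σ²_F = ((9−1)/6)² = 1.778
te_G = (1 + 4·2 + 3)/6 = 12/6 = 2; σ²_G = ((3−1)/6)² = 0.111
te_H = (10 + 4·13 + 16)/6 = 78/6 = 13; σ²_H = ((16−10)/6)² = 1.000
te_I = (7 + 4·11 + 21)/6 = 72/6 = 12; σ²_I = ((21−7)/6)² = 5.444
te_J = (5 + 4·9 + 13)/6 = 54/6 = 9; σ²_J = ((13−5)/6)² = 1.778

Forward pass:
ES_A = 0; EF_A = 7
ES_B = 0; EF_B = 13
ES_C = 0; EF_C = 4
ES_D = 7; EF_D = 7+9 = 16
ES_E = max(EF_A=7, EF_C=4) = 7; EF_E = 7+9 = 16
ES_F = 7; EF_F = 7+3 = 10
ES_G = max(EF_A=7, EF_C=4) = 7; EF_G = 7+2 = 9
ES_H = 16; EF_H = 16+13 = 29
ES_I = max(EF_C=4, EF_D=16) = 16; EF_I = 16+12 = 28
ES_J = max(EF_B=13, EF_E=16, EF_F=10, EF_G=9, EF_H=29, EF_I=28) = 29; EF_J = 29+9 = 38
Expected project duration μ = 38 days. Critical path: A → D → H → J.

Variance along critical path = 11.111 + 13.444 + 1.000 + 1.778 = 27.333; σ = √27.333 = 5.228 days.
Z = (46 − 38) / 5.228 = 1.530
P(T ≤ 46) = Φ(1.530) ≈ 0.937

0.937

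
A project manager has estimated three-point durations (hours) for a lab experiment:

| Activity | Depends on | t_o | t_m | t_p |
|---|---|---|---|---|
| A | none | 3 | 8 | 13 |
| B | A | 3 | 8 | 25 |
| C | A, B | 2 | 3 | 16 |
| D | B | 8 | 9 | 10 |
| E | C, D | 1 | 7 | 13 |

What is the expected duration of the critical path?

te_A = (3 + 4·8 + 13)/6 = 48/6 = 8
te_B = (3 + 4·8 + 25)/6 = 60/6 = 10
te_C = (2 + 4·3 + 16)/6 = 30/6 = 5
te_D = (8 + 4·9 + 10)/6 = 54/6 = 9
te_E = (1 + 4·7 + 13)/6 = 42/6 = 7

Forward pass:
ES_A = 0; EF_A = 8
ES_B = 8; EF_B = 8+10 = 18
ES_C = max(EF_A=8, EF_B=18) = 18; EF_C = 18+5 = 23
ES_D = 18; EF_D = 18+9 = 27
ES_E = max(EF_C=23, EF_D=27) = 27; EF_E = 27+7 = 34
Expected project duration μ = 34 hours. Critical path: A → B → D → E.

34 hours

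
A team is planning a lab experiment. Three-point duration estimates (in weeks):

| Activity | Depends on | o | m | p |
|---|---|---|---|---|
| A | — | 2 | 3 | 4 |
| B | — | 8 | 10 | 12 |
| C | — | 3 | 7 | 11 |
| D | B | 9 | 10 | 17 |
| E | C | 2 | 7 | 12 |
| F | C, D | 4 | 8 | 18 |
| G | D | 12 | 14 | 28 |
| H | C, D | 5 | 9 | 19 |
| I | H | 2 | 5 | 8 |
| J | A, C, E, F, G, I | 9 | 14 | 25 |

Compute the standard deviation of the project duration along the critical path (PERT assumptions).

4.06 weeks

te_A = (2 + 4·3 + 4)/6 = 18/6 = 3; σ²_A = ((4−2)/6)² = 0.111
te_B = (8 + 4·10 + 12)/6 = 60/6 = 10; σ²_B = ((12−8)/6)² = 0.444
te_C = (3 + 4·7 + 11)/6 = 42/6 = 7; σ²_C = ((11−3)/6)² = 1.778
te_D = (9 + 4·10 + 17)/6 = 66/6 = 11; σ²_D = ((17−9)/6)² = 1.778
te_E = (2 + 4·7 + 12)/6 = 42/6 = 7; σ²_E = ((12−2)/6)² = 2.778
te_F = (4 + 4·8 + 18)/6 = 54/6 = 9; σ²_F = ((18−4)/6)² = 5.444
te_G = (12 + 4·14 + 28)/6 = 96/6 = 16; σ²_G = ((28−12)/6)² = 7.111
te_H = (5 + 4·9 + 19)/6 = 60/6 = 10; σ²_H = ((19−5)/6)² = 5.444
te_I = (2 + 4·5 + 8)/6 = 30/6 = 5; σ²_I = ((8−2)/6)² = 1.000
te_J = (9 + 4·14 + 25)/6 = 90/6 = 15; σ²_J = ((25−9)/6)² = 7.111

Forward pass:
ES_A = 0; EF_A = 3
ES_B = 0; EF_B = 10
ES_C = 0; EF_C = 7
ES_D = 10; EF_D = 10+11 = 21
ES_E = 7; EF_E = 7+7 = 14
ES_F = max(EF_C=7, EF_D=21) = 21; EF_F = 21+9 = 30
ES_G = 21; EF_G = 21+16 = 37
ES_H = max(EF_C=7, EF_D=21) = 21; EF_H = 21+10 = 31
ES_I = 31; EF_I = 31+5 = 36
ES_J = max(EF_A=3, EF_C=7, EF_E=14, EF_F=30, EF_G=37, EF_I=36) = 37; EF_J = 37+15 = 52
Expected project duration μ = 52 weeks. Critical path: B → D → G → J.

Variance along critical path = 0.444 + 1.778 + 7.111 + 7.111 = 16.444
σ = √16.444 = 4.055 weeks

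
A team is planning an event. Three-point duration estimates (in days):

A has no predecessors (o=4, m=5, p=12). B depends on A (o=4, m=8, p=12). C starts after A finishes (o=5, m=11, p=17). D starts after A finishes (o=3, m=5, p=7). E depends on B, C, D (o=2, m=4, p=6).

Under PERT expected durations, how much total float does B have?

te_A = (4 + 4·5 + 12)/6 = 36/6 = 6
te_B = (4 + 4·8 + 12)/6 = 48/6 = 8
te_C = (5 + 4·11 + 17)/6 = 66/6 = 11
te_D = (3 + 4·5 + 7)/6 = 30/6 = 5
te_E = (2 + 4·4 + 6)/6 = 24/6 = 4

Forward pass:
ES_A = 0; EF_A = 6
ES_B = 6; EF_B = 6+8 = 14
ES_C = 6; EF_C = 6+11 = 17
ES_D = 6; EF_D = 6+5 = 11
ES_E = max(EF_B=14, EF_C=17, EF_D=11) = 17; EF_E = 17+4 = 21
Expected project duration μ = 21 days. Critical path: A → C → E.

Backward pass:
LF_E = 21; LS_E = 21−4 = 17
LF_D = LS_E = 17; LS_D = 17−5 = 12
LF_C = LS_E = 17; LS_C = 17−11 = 6
LF_B = LS_E = 17; LS_B = 17−8 = 9
LF_A = min(LS_B=9, LS_C=6, LS_D=12) = 6; LS_A = 6−6 = 0
Slack_B = LS_B − ES_B = 9 − 6 = 3

3 days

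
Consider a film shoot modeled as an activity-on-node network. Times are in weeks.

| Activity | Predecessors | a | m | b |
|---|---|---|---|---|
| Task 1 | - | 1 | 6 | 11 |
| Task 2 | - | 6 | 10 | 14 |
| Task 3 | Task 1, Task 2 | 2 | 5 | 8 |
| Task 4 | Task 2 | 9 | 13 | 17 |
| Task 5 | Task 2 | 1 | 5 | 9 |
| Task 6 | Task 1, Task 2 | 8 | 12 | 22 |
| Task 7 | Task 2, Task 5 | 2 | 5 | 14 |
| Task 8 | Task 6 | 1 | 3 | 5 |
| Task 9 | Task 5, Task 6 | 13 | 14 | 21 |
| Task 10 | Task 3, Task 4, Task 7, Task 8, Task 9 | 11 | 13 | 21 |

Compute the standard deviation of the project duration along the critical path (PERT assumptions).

te_Task 1 = (1 + 4·6 + 11)/6 = 36/6 = 6; σ²_Task 1 = ((11−1)/6)² = 2.778
te_Task 2 = (6 + 4·10 + 14)/6 = 60/6 = 10; σ²_Task 2 = ((14−6)/6)² = 1.778
te_Task 3 = (2 + 4·5 + 8)/6 = 30/6 = 5; σ²_Task 3 = ((8−2)/6)² = 1.000
te_Task 4 = (9 + 4·13 + 17)/6 = 78/6 = 13; σ²_Task 4 = ((17−9)/6)² = 1.778
te_Task 5 = (1 + 4·5 + 9)/6 = 30/6 = 5; σ²_Task 5 = ((9−1)/6)² = 1.778
te_Task 6 = (8 + 4·12 + 22)/6 = 78/6 = 13; σ²_Task 6 = ((22−8)/6)² = 5.444
te_Task 7 = (2 + 4·5 + 14)/6 = 36/6 = 6; σ²_Task 7 = ((14−2)/6)² = 4.000
te_Task 8 = (1 + 4·3 + 5)/6 = 18/6 = 3; σ²_Task 8 = ((5−1)/6)² = 0.444
te_Task 9 = (13 + 4·14 + 21)/6 = 90/6 = 15; σ²_Task 9 = ((21−13)/6)² = 1.778
te_Task 10 = (11 + 4·13 + 21)/6 = 84/6 = 14; σ²_Task 10 = ((21−11)/6)² = 2.778

Forward pass:
ES_Task 1 = 0; EF_Task 1 = 6
ES_Task 2 = 0; EF_Task 2 = 10
ES_Task 3 = max(EF_Task 1=6, EF_Task 2=10) = 10; EF_Task 3 = 10+5 = 15
ES_Task 4 = 10; EF_Task 4 = 10+13 = 23
ES_Task 5 = 10; EF_Task 5 = 10+5 = 15
ES_Task 6 = max(EF_Task 1=6, EF_Task 2=10) = 10; EF_Task 6 = 10+13 = 23
ES_Task 7 = max(EF_Task 2=10, EF_Task 5=15) = 15; EF_Task 7 = 15+6 = 21
ES_Task 8 = 23; EF_Task 8 = 23+3 = 26
ES_Task 9 = max(EF_Task 5=15, EF_Task 6=23) = 23; EF_Task 9 = 23+15 = 38
ES_Task 10 = max(EF_Task 3=15, EF_Task 4=23, EF_Task 7=21, EF_Task 8=26, EF_Task 9=38) = 38; EF_Task 10 = 38+14 = 52
Expected project duration μ = 52 weeks. Critical path: Task 2 → Task 6 → Task 9 → Task 10.

Variance along critical path = 1.778 + 5.444 + 1.778 + 2.778 = 11.778
σ = √11.778 = 3.432 weeks

3.43 weeks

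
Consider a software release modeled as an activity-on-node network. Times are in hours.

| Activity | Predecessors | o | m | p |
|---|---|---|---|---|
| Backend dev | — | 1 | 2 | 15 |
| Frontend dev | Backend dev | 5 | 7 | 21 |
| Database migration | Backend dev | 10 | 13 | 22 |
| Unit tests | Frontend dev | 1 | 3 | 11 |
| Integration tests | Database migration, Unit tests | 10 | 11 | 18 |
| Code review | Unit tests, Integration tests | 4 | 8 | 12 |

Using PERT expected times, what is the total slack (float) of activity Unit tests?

1 hours

te_Backend dev = (1 + 4·2 + 15)/6 = 24/6 = 4
te_Frontend dev = (5 + 4·7 + 21)/6 = 54/6 = 9
te_Database migration = (10 + 4·13 + 22)/6 = 84/6 = 14
te_Unit tests = (1 + 4·3 + 11)/6 = 24/6 = 4
te_Integration tests = (10 + 4·11 + 18)/6 = 72/6 = 12
te_Code review = (4 + 4·8 + 12)/6 = 48/6 = 8

Forward pass:
ES_Backend dev = 0; EF_Backend dev = 4
ES_Frontend dev = 4; EF_Frontend dev = 4+9 = 13
ES_Database migration = 4; EF_Database migration = 4+14 = 18
ES_Unit tests = 13; EF_Unit tests = 13+4 = 17
ES_Integration tests = max(EF_Database migration=18, EF_Unit tests=17) = 18; EF_Integration tests = 18+12 = 30
ES_Code review = max(EF_Unit tests=17, EF_Integration tests=30) = 30; EF_Code review = 30+8 = 38
Expected project duration μ = 38 hours. Critical path: Backend dev → Database migration → Integration tests → Code review.

Backward pass:
LF_Code review = 38; LS_Code review = 38−8 = 30
LF_Integration tests = LS_Code review = 30; LS_Integration tests = 30−12 = 18
LF_Unit tests = min(LS_Integration tests=18, LS_Code review=30) = 18; LS_Unit tests = 18−4 = 14
LF_Database migration = LS_Integration tests = 18; LS_Database migration = 18−14 = 4
LF_Frontend dev = LS_Unit tests = 14; LS_Frontend dev = 14−9 = 5
LF_Backend dev = min(LS_Frontend dev=5, LS_Database migration=4) = 4; LS_Backend dev = 4−4 = 0
Slack_Unit tests = LS_Unit tests − ES_Unit tests = 14 − 13 = 1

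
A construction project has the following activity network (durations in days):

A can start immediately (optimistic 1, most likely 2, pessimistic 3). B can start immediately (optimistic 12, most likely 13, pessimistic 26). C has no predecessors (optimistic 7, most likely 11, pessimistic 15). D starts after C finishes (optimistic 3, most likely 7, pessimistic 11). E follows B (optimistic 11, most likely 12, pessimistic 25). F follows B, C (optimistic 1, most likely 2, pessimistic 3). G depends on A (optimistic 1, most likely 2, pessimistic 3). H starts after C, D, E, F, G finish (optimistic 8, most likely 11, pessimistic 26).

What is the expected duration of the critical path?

te_A = (1 + 4·2 + 3)/6 = 12/6 = 2
te_B = (12 + 4·13 + 26)/6 = 90/6 = 15
te_C = (7 + 4·11 + 15)/6 = 66/6 = 11
te_D = (3 + 4·7 + 11)/6 = 42/6 = 7
te_E = (11 + 4·12 + 25)/6 = 84/6 = 14
te_F = (1 + 4·2 + 3)/6 = 12/6 = 2
te_G = (1 + 4·2 + 3)/6 = 12/6 = 2
te_H = (8 + 4·11 + 26)/6 = 78/6 = 13

Forward pass:
ES_A = 0; EF_A = 2
ES_B = 0; EF_B = 15
ES_C = 0; EF_C = 11
ES_D = 11; EF_D = 11+7 = 18
ES_E = 15; EF_E = 15+14 = 29
ES_F = max(EF_B=15, EF_C=11) = 15; EF_F = 15+2 = 17
ES_G = 2; EF_G = 2+2 = 4
ES_H = max(EF_C=11, EF_D=18, EF_E=29, EF_F=17, EF_G=4) = 29; EF_H = 29+13 = 42
Expected project duration μ = 42 days. Critical path: B → E → H.

42 days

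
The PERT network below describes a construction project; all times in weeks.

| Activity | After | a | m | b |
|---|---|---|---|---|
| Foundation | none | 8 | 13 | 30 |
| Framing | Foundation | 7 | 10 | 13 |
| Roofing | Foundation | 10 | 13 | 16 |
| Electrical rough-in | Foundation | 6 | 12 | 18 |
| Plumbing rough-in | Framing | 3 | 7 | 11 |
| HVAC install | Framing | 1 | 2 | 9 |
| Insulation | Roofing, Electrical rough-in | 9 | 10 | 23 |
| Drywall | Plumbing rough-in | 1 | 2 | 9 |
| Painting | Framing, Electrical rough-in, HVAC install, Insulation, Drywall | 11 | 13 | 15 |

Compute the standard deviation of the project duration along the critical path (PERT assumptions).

te_Foundation = (8 + 4·13 + 30)/6 = 90/6 = 15; σ²_Foundation = ((30−8)/6)² = 13.444
te_Framing = (7 + 4·10 + 13)/6 = 60/6 = 10; σ²_Framing = ((13−7)/6)² = 1.000
te_Roofing = (10 + 4·13 + 16)/6 = 78/6 = 13; σ²_Roofing = ((16−10)/6)² = 1.000
te_Electrical rough-in = (6 + 4·12 + 18)/6 = 72/6 = 12; σ²_Electrical rough-in = ((18−6)/6)² = 4.000
te_Plumbing rough-in = (3 + 4·7 + 11)/6 = 42/6 = 7; σ²_Plumbing rough-in = ((11−3)/6)² = 1.778
te_HVAC install = (1 + 4·2 + 9)/6 = 18/6 = 3; σ²_HVAC install = ((9−1)/6)² = 1.778
te_Insulation = (9 + 4·10 + 23)/6 = 72/6 = 12; σ²_Insulation = ((23−9)/6)² = 5.444
te_Drywall = (1 + 4·2 + 9)/6 = 18/6 = 3; σ²_Drywall = ((9−1)/6)² = 1.778
te_Painting = (11 + 4·13 + 15)/6 = 78/6 = 13; σ²_Painting = ((15−11)/6)² = 0.444

Forward pass:
ES_Foundation = 0; EF_Foundation = 15
ES_Framing = 15; EF_Framing = 15+10 = 25
ES_Roofing = 15; EF_Roofing = 15+13 = 28
ES_Electrical rough-in = 15; EF_Electrical rough-in = 15+12 = 27
ES_Plumbing rough-in = 25; EF_Plumbing rough-in = 25+7 = 32
ES_HVAC install = 25; EF_HVAC install = 25+3 = 28
ES_Insulation = max(EF_Roofing=28, EF_Electrical rough-in=27) = 28; EF_Insulation = 28+12 = 40
ES_Drywall = 32; EF_Drywall = 32+3 = 35
ES_Painting = max(EF_Framing=25, EF_Electrical rough-in=27, EF_HVAC install=28, EF_Insulation=40, EF_Drywall=35) = 40; EF_Painting = 40+13 = 53
Expected project duration μ = 53 weeks. Critical path: Foundation → Roofing → Insulation → Painting.

Variance along critical path = 13.444 + 1.000 + 5.444 + 0.444 = 20.333
σ = √20.333 = 4.509 weeks

4.51 weeks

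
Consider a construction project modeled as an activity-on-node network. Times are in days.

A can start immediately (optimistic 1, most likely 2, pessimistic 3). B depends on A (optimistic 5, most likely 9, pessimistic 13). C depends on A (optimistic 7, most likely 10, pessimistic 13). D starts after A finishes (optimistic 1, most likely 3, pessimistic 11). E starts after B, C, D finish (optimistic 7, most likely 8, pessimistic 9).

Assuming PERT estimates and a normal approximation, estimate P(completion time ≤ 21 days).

te_A = (1 + 4·2 + 3)/6 = 12/6 = 2; σ²_A = ((3−1)/6)² = 0.111
te_B = (5 + 4·9 + 13)/6 = 54/6 = 9; σ²_B = ((13−5)/6)² = 1.778
te_C = (7 + 4·10 + 13)/6 = 60/6 = 10; σ²_C = ((13−7)/6)² = 1.000
te_D = (1 + 4·3 + 11)/6 = 24/6 = 4; σ²_D = ((11−1)/6)² = 2.778
te_E = (7 + 4·8 + 9)/6 = 48/6 = 8; σ²_E = ((9−7)/6)² = 0.111

Forward pass:
ES_A = 0; EF_A = 2
ES_B = 2; EF_B = 2+9 = 11
ES_C = 2; EF_C = 2+10 = 12
ES_D = 2; EF_D = 2+4 = 6
ES_E = max(EF_B=11, EF_C=12, EF_D=6) = 12; EF_E = 12+8 = 20
Expected project duration μ = 20 days. Critical path: A → C → E.

Variance along critical path = 0.111 + 1.000 + 0.111 = 1.222; σ = √1.222 = 1.106 days.
Z = (21 − 20) / 1.106 = 0.905
P(T ≤ 21) = Φ(0.905) ≈ 0.817

0.817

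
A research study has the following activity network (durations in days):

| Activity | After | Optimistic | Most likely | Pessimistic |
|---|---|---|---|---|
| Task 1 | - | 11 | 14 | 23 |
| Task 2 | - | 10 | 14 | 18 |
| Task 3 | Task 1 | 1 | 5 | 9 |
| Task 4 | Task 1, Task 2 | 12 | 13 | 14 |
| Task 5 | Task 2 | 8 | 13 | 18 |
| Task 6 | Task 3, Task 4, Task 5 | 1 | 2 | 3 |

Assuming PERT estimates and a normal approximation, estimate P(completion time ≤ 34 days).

te_Task 1 = (11 + 4·14 + 23)/6 = 90/6 = 15; σ²_Task 1 = ((23−11)/6)² = 4.000
te_Task 2 = (10 + 4·14 + 18)/6 = 84/6 = 14; σ²_Task 2 = ((18−10)/6)² = 1.778
te_Task 3 = (1 + 4·5 + 9)/6 = 30/6 = 5; σ²_Task 3 = ((9−1)/6)² = 1.778
te_Task 4 = (12 + 4·13 + 14)/6 = 78/6 = 13; σ²_Task 4 = ((14−12)/6)² = 0.111
te_Task 5 = (8 + 4·13 + 18)/6 = 78/6 = 13; σ²_Task 5 = ((18−8)/6)² = 2.778
te_Task 6 = (1 + 4·2 + 3)/6 = 12/6 = 2; σ²_Task 6 = ((3−1)/6)² = 0.111

Forward pass:
ES_Task 1 = 0; EF_Task 1 = 15
ES_Task 2 = 0; EF_Task 2 = 14
ES_Task 3 = 15; EF_Task 3 = 15+5 = 20
ES_Task 4 = max(EF_Task 1=15, EF_Task 2=14) = 15; EF_Task 4 = 15+13 = 28
ES_Task 5 = 14; EF_Task 5 = 14+13 = 27
ES_Task 6 = max(EF_Task 3=20, EF_Task 4=28, EF_Task 5=27) = 28; EF_Task 6 = 28+2 = 30
Expected project duration μ = 30 days. Critical path: Task 1 → Task 4 → Task 6.

Variance along critical path = 4.000 + 0.111 + 0.111 = 4.222; σ = √4.222 = 2.055 days.
Z = (34 − 30) / 2.055 = 1.947
P(T ≤ 34) = Φ(1.947) ≈ 0.974

0.974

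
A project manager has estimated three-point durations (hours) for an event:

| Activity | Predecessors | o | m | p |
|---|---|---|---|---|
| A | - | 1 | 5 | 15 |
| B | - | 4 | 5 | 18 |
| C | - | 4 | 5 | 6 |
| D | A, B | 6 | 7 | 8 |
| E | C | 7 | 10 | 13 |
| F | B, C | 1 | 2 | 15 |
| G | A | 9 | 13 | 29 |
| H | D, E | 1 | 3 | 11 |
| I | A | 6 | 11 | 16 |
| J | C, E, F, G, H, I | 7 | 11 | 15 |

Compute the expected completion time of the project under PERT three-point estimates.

te_A = (1 + 4·5 + 15)/6 = 36/6 = 6
te_B = (4 + 4·5 + 18)/6 = 42/6 = 7
te_C = (4 + 4·5 + 6)/6 = 30/6 = 5
te_D = (6 + 4·7 + 8)/6 = 42/6 = 7
te_E = (7 + 4·10 + 13)/6 = 60/6 = 10
te_F = (1 + 4·2 + 15)/6 = 24/6 = 4
te_G = (9 + 4·13 + 29)/6 = 90/6 = 15
te_H = (1 + 4·3 + 11)/6 = 24/6 = 4
te_I = (6 + 4·11 + 16)/6 = 66/6 = 11
te_J = (7 + 4·11 + 15)/6 = 66/6 = 11

Forward pass:
ES_A = 0; EF_A = 6
ES_B = 0; EF_B = 7
ES_C = 0; EF_C = 5
ES_D = max(EF_A=6, EF_B=7) = 7; EF_D = 7+7 = 14
ES_E = 5; EF_E = 5+10 = 15
ES_F = max(EF_B=7, EF_C=5) = 7; EF_F = 7+4 = 11
ES_G = 6; EF_G = 6+15 = 21
ES_H = max(EF_D=14, EF_E=15) = 15; EF_H = 15+4 = 19
ES_I = 6; EF_I = 6+11 = 17
ES_J = max(EF_C=5, EF_E=15, EF_F=11, EF_G=21, EF_H=19, EF_I=17) = 21; EF_J = 21+11 = 32
Expected project duration μ = 32 hours. Critical path: A → G → J.

32 hours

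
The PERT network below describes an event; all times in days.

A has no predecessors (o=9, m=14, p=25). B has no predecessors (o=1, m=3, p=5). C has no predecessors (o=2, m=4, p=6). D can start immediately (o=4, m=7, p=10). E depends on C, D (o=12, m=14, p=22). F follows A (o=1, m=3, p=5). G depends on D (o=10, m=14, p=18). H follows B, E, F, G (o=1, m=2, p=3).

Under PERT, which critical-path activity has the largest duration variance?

E

te_A = (9 + 4·14 + 25)/6 = 90/6 = 15; σ²_A = ((25−9)/6)² = 7.111
te_B = (1 + 4·3 + 5)/6 = 18/6 = 3; σ²_B = ((5−1)/6)² = 0.444
te_C = (2 + 4·4 + 6)/6 = 24/6 = 4; σ²_C = ((6−2)/6)² = 0.444
te_D = (4 + 4·7 + 10)/6 = 42/6 = 7; σ²_D = ((10−4)/6)² = 1.000
te_E = (12 + 4·14 + 22)/6 = 90/6 = 15; σ²_E = ((22−12)/6)² = 2.778
te_F = (1 + 4·3 + 5)/6 = 18/6 = 3; σ²_F = ((5−1)/6)² = 0.444
te_G = (10 + 4·14 + 18)/6 = 84/6 = 14; σ²_G = ((18−10)/6)² = 1.778
te_H = (1 + 4·2 + 3)/6 = 12/6 = 2; σ²_H = ((3−1)/6)² = 0.111

Forward pass:
ES_A = 0; EF_A = 15
ES_B = 0; EF_B = 3
ES_C = 0; EF_C = 4
ES_D = 0; EF_D = 7
ES_E = max(EF_C=4, EF_D=7) = 7; EF_E = 7+15 = 22
ES_F = 15; EF_F = 15+3 = 18
ES_G = 7; EF_G = 7+14 = 21
ES_H = max(EF_B=3, EF_E=22, EF_F=18, EF_G=21) = 22; EF_H = 22+2 = 24
Expected project duration μ = 24 days. Critical path: D → E → H.

Variances on critical path: σ²_D=1.000, σ²_E=2.778, σ²_H=0.111.
Largest is σ²_E = 2.778.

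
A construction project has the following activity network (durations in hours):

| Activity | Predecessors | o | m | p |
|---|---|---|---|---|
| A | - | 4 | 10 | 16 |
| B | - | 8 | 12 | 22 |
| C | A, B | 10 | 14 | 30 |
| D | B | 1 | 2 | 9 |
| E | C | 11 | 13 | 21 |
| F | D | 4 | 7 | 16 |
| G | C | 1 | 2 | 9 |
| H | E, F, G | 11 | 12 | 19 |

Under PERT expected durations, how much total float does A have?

3 hours

te_A = (4 + 4·10 + 16)/6 = 60/6 = 10
te_B = (8 + 4·12 + 22)/6 = 78/6 = 13
te_C = (10 + 4·14 + 30)/6 = 96/6 = 16
te_D = (1 + 4·2 + 9)/6 = 18/6 = 3
te_E = (11 + 4·13 + 21)/6 = 84/6 = 14
te_F = (4 + 4·7 + 16)/6 = 48/6 = 8
te_G = (1 + 4·2 + 9)/6 = 18/6 = 3
te_H = (11 + 4·12 + 19)/6 = 78/6 = 13

Forward pass:
ES_A = 0; EF_A = 10
ES_B = 0; EF_B = 13
ES_C = max(EF_A=10, EF_B=13) = 13; EF_C = 13+16 = 29
ES_D = 13; EF_D = 13+3 = 16
ES_E = 29; EF_E = 29+14 = 43
ES_F = 16; EF_F = 16+8 = 24
ES_G = 29; EF_G = 29+3 = 32
ES_H = max(EF_E=43, EF_F=24, EF_G=32) = 43; EF_H = 43+13 = 56
Expected project duration μ = 56 hours. Critical path: B → C → E → H.

Backward pass:
LF_H = 56; LS_H = 56−13 = 43
LF_G = LS_H = 43; LS_G = 43−3 = 40
LF_F = LS_H = 43; LS_F = 43−8 = 35
LF_E = LS_H = 43; LS_E = 43−14 = 29
LF_D = LS_F = 35; LS_D = 35−3 = 32
LF_C = min(LS_E=29, LS_G=40) = 29; LS_C = 29−16 = 13
LF_B = min(LS_C=13, LS_D=32) = 13; LS_B = 13−13 = 0
LF_A = LS_C = 13; LS_A = 13−10 = 3
Slack_A = LS_A − ES_A = 3 − 0 = 3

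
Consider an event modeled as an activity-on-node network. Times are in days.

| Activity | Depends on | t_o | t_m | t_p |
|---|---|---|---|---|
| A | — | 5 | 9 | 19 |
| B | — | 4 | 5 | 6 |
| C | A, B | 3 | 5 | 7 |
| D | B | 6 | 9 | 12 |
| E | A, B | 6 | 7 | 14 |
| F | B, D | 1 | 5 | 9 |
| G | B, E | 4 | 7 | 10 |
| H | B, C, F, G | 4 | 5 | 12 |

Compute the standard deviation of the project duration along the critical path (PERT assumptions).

te_A = (5 + 4·9 + 19)/6 = 60/6 = 10; σ²_A = ((19−5)/6)² = 5.444
te_B = (4 + 4·5 + 6)/6 = 30/6 = 5; σ²_B = ((6−4)/6)² = 0.111
te_C = (3 + 4·5 + 7)/6 = 30/6 = 5; σ²_C = ((7−3)/6)² = 0.444
te_D = (6 + 4·9 + 12)/6 = 54/6 = 9; σ²_D = ((12−6)/6)² = 1.000
te_E = (6 + 4·7 + 14)/6 = 48/6 = 8; σ²_E = ((14−6)/6)² = 1.778
te_F = (1 + 4·5 + 9)/6 = 30/6 = 5; σ²_F = ((9−1)/6)² = 1.778
te_G = (4 + 4·7 + 10)/6 = 42/6 = 7; σ²_G = ((10−4)/6)² = 1.000
te_H = (4 + 4·5 + 12)/6 = 36/6 = 6; σ²_H = ((12−4)/6)² = 1.778

Forward pass:
ES_A = 0; EF_A = 10
ES_B = 0; EF_B = 5
ES_C = max(EF_A=10, EF_B=5) = 10; EF_C = 10+5 = 15
ES_D = 5; EF_D = 5+9 = 14
ES_E = max(EF_A=10, EF_B=5) = 10; EF_E = 10+8 = 18
ES_F = max(EF_B=5, EF_D=14) = 14; EF_F = 14+5 = 19
ES_G = max(EF_B=5, EF_E=18) = 18; EF_G = 18+7 = 25
ES_H = max(EF_B=5, EF_C=15, EF_F=19, EF_G=25) = 25; EF_H = 25+6 = 31
Expected project duration μ = 31 days. Critical path: A → E → G → H.

Variance along critical path = 5.444 + 1.778 + 1.000 + 1.778 = 10.000
σ = √10.000 = 3.162 days

3.16 days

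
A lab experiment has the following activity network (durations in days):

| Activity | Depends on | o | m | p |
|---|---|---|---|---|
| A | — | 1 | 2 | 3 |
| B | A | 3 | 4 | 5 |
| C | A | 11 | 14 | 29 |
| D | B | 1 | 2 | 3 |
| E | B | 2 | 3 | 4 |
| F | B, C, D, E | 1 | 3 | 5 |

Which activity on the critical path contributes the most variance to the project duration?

te_A = (1 + 4·2 + 3)/6 = 12/6 = 2; σ²_A = ((3−1)/6)² = 0.111
te_B = (3 + 4·4 + 5)/6 = 24/6 = 4; σ²_B = ((5−3)/6)² = 0.111
te_C = (11 + 4·14 + 29)/6 = 96/6 = 16; σ²_C = ((29−11)/6)² = 9.000
te_D = (1 + 4·2 + 3)/6 = 12/6 = 2; σ²_D = ((3−1)/6)² = 0.111
te_E = (2 + 4·3 + 4)/6 = 18/6 = 3; σ²_E = ((4−2)/6)² = 0.111
te_F = (1 + 4·3 + 5)/6 = 18/6 = 3; σ²_F = ((5−1)/6)² = 0.444

Forward pass:
ES_A = 0; EF_A = 2
ES_B = 2; EF_B = 2+4 = 6
ES_C = 2; EF_C = 2+16 = 18
ES_D = 6; EF_D = 6+2 = 8
ES_E = 6; EF_E = 6+3 = 9
ES_F = max(EF_B=6, EF_C=18, EF_D=8, EF_E=9) = 18; EF_F = 18+3 = 21
Expected project duration μ = 21 days. Critical path: A → C → F.

Variances on critical path: σ²_A=0.111, σ²_C=9.000, σ²_F=0.444.
Largest is σ²_C = 9.000.

C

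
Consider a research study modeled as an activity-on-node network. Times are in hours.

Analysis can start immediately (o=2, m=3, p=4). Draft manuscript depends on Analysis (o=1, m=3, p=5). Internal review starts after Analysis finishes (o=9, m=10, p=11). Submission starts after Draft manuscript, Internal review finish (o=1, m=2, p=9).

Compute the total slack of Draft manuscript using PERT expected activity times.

te_Analysis = (2 + 4·3 + 4)/6 = 18/6 = 3
te_Draft manuscript = (1 + 4·3 + 5)/6 = 18/6 = 3
te_Internal review = (9 + 4·10 + 11)/6 = 60/6 = 10
te_Submission = (1 + 4·2 + 9)/6 = 18/6 = 3

Forward pass:
ES_Analysis = 0; EF_Analysis = 3
ES_Draft manuscript = 3; EF_Draft manuscript = 3+3 = 6
ES_Internal review = 3; EF_Internal review = 3+10 = 13
ES_Submission = max(EF_Draft manuscript=6, EF_Internal review=13) = 13; EF_Submission = 13+3 = 16
Expected project duration μ = 16 hours. Critical path: Analysis → Internal review → Submission.

Backward pass:
LF_Submission = 16; LS_Submission = 16−3 = 13
LF_Internal review = LS_Submission = 13; LS_Internal review = 13−10 = 3
LF_Draft manuscript = LS_Submission = 13; LS_Draft manuscript = 13−3 = 10
LF_Analysis = min(LS_Draft manuscript=10, LS_Internal review=3) = 3; LS_Analysis = 3−3 = 0
Slack_Draft manuscript = LS_Draft manuscript − ES_Draft manuscript = 10 − 3 = 7

7 hours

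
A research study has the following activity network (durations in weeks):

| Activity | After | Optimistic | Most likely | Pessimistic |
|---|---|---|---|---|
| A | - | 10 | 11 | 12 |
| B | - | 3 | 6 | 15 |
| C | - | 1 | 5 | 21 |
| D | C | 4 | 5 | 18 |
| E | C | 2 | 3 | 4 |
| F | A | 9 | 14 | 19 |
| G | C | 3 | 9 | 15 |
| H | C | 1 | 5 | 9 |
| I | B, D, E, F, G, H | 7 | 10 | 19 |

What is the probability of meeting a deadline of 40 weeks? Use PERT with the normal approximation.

0.936

te_A = (10 + 4·11 + 12)/6 = 66/6 = 11; σ²_A = ((12−10)/6)² = 0.111
te_B = (3 + 4·6 + 15)/6 = 42/6 = 7; σ²_B = ((15−3)/6)² = 4.000
te_C = (1 + 4·5 + 21)/6 = 42/6 = 7; σ²_C = ((21−1)/6)² = 11.111
te_D = (4 + 4·5 + 18)/6 = 42/6 = 7; σ²_D = ((18−4)/6)² = 5.444
te_E = (2 + 4·3 + 4)/6 = 18/6 = 3; σ²_E = ((4−2)/6)² = 0.111
te_F = (9 + 4·14 + 19)/6 = 84/6 = 14; σ²_F = ((19−9)/6)² = 2.778
te_G = (3 + 4·9 + 15)/6 = 54/6 = 9; σ²_G = ((15−3)/6)² = 4.000
te_H = (1 + 4·5 + 9)/6 = 30/6 = 5; σ²_H = ((9−1)/6)² = 1.778
te_I = (7 + 4·10 + 19)/6 = 66/6 = 11; σ²_I = ((19−7)/6)² = 4.000

Forward pass:
ES_A = 0; EF_A = 11
ES_B = 0; EF_B = 7
ES_C = 0; EF_C = 7
ES_D = 7; EF_D = 7+7 = 14
ES_E = 7; EF_E = 7+3 = 10
ES_F = 11; EF_F = 11+14 = 25
ES_G = 7; EF_G = 7+9 = 16
ES_H = 7; EF_H = 7+5 = 12
ES_I = max(EF_B=7, EF_D=14, EF_E=10, EF_F=25, EF_G=16, EF_H=12) = 25; EF_I = 25+11 = 36
Expected project duration μ = 36 weeks. Critical path: A → F → I.

Variance along critical path = 0.111 + 2.778 + 4.000 = 6.889; σ = √6.889 = 2.625 weeks.
Z = (40 − 36) / 2.625 = 1.524
P(T ≤ 40) = Φ(1.524) ≈ 0.936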